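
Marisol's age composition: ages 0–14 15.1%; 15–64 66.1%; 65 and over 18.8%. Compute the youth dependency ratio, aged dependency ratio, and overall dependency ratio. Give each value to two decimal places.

Youth dependency ratio: 22.84
Old-age dependency ratio: 28.44
Total dependency ratio: 51.29

Youth dependency ratio = 15.1 / 66.1 × 100 = 22.84
Old-age dependency ratio = 18.8 / 66.1 × 100 = 28.44
Total dependency ratio = (15.1 + 18.8) / 66.1 × 100 = 33.9 / 66.1 × 100 = 51.29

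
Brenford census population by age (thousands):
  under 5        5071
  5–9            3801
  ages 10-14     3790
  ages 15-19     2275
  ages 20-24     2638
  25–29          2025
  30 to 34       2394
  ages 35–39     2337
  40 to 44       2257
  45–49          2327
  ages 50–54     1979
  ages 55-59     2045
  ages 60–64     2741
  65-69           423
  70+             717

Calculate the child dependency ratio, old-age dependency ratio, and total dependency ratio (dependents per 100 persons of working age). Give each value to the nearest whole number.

Youth dependency ratio: 55
Old-age dependency ratio: 5
Total dependency ratio: 60

0–14: 5071 + 3801 + 3790 = 12662
15–64: 2275 + 2638 + 2025 + 2394 + 2337 + 2257 + 2327 + 1979 + 2045 + 2741 = 23018
65+: 423 + 717 = 1140
Youth dependency ratio = 12662 / 23018 × 100 = 55
Old-age dependency ratio = 1140 / 23018 × 100 = 5
Total dependency ratio = (12662 + 1140) / 23018 × 100 = 13802 / 23018 × 100 = 60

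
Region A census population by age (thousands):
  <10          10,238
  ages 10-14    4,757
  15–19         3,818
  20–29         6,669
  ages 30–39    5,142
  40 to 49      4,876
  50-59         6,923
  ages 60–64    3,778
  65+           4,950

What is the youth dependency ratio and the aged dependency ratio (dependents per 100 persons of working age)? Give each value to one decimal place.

Youth dependency ratio: 48.1
Old-age dependency ratio: 15.9

0–14: 10,238 + 4,757 = 14,995
15–64: 3,818 + 6,669 + 5,142 + 4,876 + 6,923 + 3,778 = 31,206
65+: 4,950
Youth dependency ratio = 14,995 / 31,206 × 100 = 48.1
Old-age dependency ratio = 4,950 / 31,206 × 100 = 15.9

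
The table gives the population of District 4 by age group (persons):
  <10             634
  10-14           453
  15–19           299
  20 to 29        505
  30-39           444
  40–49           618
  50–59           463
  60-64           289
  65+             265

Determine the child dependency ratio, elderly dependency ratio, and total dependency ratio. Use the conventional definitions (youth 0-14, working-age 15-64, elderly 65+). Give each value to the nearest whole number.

0–14: 634 + 453 = 1 087
15–64: 299 + 505 + 444 + 618 + 463 + 289 = 2 618
65+: 265
Youth dependency ratio = 1 087 / 2 618 × 100 = 42
Old-age dependency ratio = 265 / 2 618 × 100 = 10
Total dependency ratio = (1 087 + 265) / 2 618 × 100 = 1 352 / 2 618 × 100 = 52

Youth dependency ratio: 42
Old-age dependency ratio: 10
Total dependency ratio: 52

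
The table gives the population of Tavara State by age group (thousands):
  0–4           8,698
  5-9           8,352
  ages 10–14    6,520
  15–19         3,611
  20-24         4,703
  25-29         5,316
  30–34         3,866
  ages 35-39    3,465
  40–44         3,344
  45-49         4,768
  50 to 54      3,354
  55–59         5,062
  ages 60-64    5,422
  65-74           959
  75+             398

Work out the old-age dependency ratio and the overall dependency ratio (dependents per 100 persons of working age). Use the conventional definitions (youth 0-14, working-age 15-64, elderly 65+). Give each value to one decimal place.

0–14: 8,698 + 8,352 + 6,520 = 23,570
15–64: 3,611 + 4,703 + 5,316 + 3,866 + 3,465 + 3,344 + 4,768 + 3,354 + 5,062 + 5,422 = 42,911
65+: 959 + 398 = 1,357
Old-age dependency ratio = 1,357 / 42,911 × 100 = 3.2
Total dependency ratio = (23,570 + 1,357) / 42,911 × 100 = 24,927 / 42,911 × 100 = 58.1

Old-age dependency ratio: 3.2
Total dependency ratio: 58.1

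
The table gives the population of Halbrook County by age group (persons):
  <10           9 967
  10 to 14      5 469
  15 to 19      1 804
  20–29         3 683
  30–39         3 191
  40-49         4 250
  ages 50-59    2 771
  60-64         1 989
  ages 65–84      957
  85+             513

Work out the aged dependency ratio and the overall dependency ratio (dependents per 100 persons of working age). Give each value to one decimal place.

Old-age dependency ratio: 8.3
Total dependency ratio: 95.6

0–14: 9 967 + 5 469 = 15 436
15–64: 1 804 + 3 683 + 3 191 + 4 250 + 2 771 + 1 989 = 17 688
65+: 957 + 513 = 1 470
Old-age dependency ratio = 1 470 / 17 688 × 100 = 8.3
Total dependency ratio = (15 436 + 1 470) / 17 688 × 100 = 16 906 / 17 688 × 100 = 95.6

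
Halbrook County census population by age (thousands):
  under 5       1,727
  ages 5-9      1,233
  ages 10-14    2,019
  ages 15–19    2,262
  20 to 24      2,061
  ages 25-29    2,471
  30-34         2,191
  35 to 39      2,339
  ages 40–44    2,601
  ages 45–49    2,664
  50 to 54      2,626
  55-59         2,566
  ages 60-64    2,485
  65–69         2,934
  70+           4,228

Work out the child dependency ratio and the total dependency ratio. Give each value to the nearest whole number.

Youth dependency ratio: 21
Total dependency ratio: 50

0–14: 1,727 + 1,233 + 2,019 = 4,979
15–64: 2,262 + 2,061 + 2,471 + 2,191 + 2,339 + 2,601 + 2,664 + 2,626 + 2,566 + 2,485 = 24,266
65+: 2,934 + 4,228 = 7,162
Youth dependency ratio = 4,979 / 24,266 × 100 = 21
Total dependency ratio = (4,979 + 7,162) / 24,266 × 100 = 12,141 / 24,266 × 100 = 50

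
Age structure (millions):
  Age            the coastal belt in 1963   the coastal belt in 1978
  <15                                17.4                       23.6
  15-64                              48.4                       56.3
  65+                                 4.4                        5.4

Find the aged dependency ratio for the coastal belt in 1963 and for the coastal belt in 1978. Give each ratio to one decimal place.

the coastal belt in 1963: 4.4 / 48.4 × 100 = 9.1
the coastal belt in 1978: 5.4 / 56.3 × 100 = 9.6

the coastal belt in 1963: 9.1
the coastal belt in 1978: 9.6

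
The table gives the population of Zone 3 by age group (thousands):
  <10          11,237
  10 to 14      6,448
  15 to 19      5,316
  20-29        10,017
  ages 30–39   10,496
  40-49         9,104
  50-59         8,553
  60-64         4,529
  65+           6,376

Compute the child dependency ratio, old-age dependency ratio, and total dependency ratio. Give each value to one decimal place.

0–14: 11,237 + 6,448 = 17,685
15–64: 5,316 + 10,017 + 10,496 + 9,104 + 8,553 + 4,529 = 48,015
65+: 6,376
Youth dependency ratio = 17,685 / 48,015 × 100 = 36.8
Old-age dependency ratio = 6,376 / 48,015 × 100 = 13.3
Total dependency ratio = (17,685 + 6,376) / 48,015 × 100 = 24,061 / 48,015 × 100 = 50.1

Youth dependency ratio: 36.8
Old-age dependency ratio: 13.3
Total dependency ratio: 50.1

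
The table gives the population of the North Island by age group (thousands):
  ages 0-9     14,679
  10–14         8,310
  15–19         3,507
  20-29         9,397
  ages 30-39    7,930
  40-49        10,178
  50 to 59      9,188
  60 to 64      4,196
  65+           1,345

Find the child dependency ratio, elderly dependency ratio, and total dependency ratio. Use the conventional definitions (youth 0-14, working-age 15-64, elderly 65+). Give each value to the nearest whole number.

Youth dependency ratio: 52
Old-age dependency ratio: 3
Total dependency ratio: 55

0–14: 14,679 + 8,310 = 22,989
15–64: 3,507 + 9,397 + 7,930 + 10,178 + 9,188 + 4,196 = 44,396
65+: 1,345
Youth dependency ratio = 22,989 / 44,396 × 100 = 52
Old-age dependency ratio = 1,345 / 44,396 × 100 = 3
Total dependency ratio = (22,989 + 1,345) / 44,396 × 100 = 24,334 / 44,396 × 100 = 55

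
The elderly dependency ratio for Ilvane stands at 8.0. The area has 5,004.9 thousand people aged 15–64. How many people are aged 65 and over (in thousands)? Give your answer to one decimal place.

Aged 65 and over: 400.4

Old-age dependency ratio = elderly / working-age × 100
8.0 = E / 5,004.9 × 100
⇒ 400.4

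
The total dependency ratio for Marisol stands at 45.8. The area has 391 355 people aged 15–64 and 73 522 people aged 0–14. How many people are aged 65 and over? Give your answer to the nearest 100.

Total dependency ratio = (youth + elderly) / working-age × 100
45.8 = (73 522 + E) / 391 355 × 100
⇒ 105 700

Aged 65 and over: 105 700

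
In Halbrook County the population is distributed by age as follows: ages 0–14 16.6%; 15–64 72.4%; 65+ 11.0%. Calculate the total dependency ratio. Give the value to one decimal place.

Total dependency ratio = (16.6 + 11.0) / 72.4 × 100 = 27.6 / 72.4 × 100 = 38.1

Total dependency ratio: 38.1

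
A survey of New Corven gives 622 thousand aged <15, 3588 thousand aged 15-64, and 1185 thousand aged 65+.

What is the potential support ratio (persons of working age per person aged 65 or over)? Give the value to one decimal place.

Potential support ratio = 3588 / 1185 = 3.0

Potential support ratio: 3.0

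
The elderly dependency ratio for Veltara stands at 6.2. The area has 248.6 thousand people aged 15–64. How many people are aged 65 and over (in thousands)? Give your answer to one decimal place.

Aged 65 and over: 15.4

Old-age dependency ratio = elderly / working-age × 100
6.2 = E / 248.6 × 100
⇒ 15.4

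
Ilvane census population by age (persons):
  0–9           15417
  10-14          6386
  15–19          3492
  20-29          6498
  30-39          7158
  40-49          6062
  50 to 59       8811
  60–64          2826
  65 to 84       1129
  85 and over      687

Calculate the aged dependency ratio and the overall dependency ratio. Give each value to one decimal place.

0–14: 15417 + 6386 = 21803
15–64: 3492 + 6498 + 7158 + 6062 + 8811 + 2826 = 34847
65+: 1129 + 687 = 1816
Old-age dependency ratio = 1816 / 34847 × 100 = 5.2
Total dependency ratio = (21803 + 1816) / 34847 × 100 = 23619 / 34847 × 100 = 67.8

Old-age dependency ratio: 5.2
Total dependency ratio: 67.8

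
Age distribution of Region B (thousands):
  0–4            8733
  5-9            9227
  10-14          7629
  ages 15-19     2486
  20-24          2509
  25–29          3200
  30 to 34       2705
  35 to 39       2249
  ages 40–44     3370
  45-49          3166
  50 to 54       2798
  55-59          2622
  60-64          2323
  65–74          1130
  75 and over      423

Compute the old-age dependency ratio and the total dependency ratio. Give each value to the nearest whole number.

0–14: 8733 + 9227 + 7629 = 25589
15–64: 2486 + 2509 + 3200 + 2705 + 2249 + 3370 + 3166 + 2798 + 2622 + 2323 = 27428
65+: 1130 + 423 = 1553
Old-age dependency ratio = 1553 / 27428 × 100 = 6
Total dependency ratio = (25589 + 1553) / 27428 × 100 = 27142 / 27428 × 100 = 99

Old-age dependency ratio: 6
Total dependency ratio: 99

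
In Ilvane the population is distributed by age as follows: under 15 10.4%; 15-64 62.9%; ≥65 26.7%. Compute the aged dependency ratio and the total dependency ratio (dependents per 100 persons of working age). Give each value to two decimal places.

Old-age dependency ratio = 26.7 / 62.9 × 100 = 42.45
Total dependency ratio = (10.4 + 26.7) / 62.9 × 100 = 37.1 / 62.9 × 100 = 58.98

Old-age dependency ratio: 42.45
Total dependency ratio: 58.98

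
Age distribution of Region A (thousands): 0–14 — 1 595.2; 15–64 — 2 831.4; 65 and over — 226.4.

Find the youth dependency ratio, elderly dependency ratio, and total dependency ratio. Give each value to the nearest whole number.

Youth dependency ratio: 56
Old-age dependency ratio: 8
Total dependency ratio: 64

Youth dependency ratio = 1 595.2 / 2 831.4 × 100 = 56
Old-age dependency ratio = 226.4 / 2 831.4 × 100 = 8
Total dependency ratio = (1 595.2 + 226.4) / 2 831.4 × 100 = 1 821.6 / 2 831.4 × 100 = 64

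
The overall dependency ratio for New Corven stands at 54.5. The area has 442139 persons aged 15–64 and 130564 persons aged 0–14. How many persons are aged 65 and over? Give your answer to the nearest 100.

Aged 65 and over: 110400

Total dependency ratio = (youth + elderly) / working-age × 100
54.5 = (130564 + E) / 442139 × 100
⇒ 110400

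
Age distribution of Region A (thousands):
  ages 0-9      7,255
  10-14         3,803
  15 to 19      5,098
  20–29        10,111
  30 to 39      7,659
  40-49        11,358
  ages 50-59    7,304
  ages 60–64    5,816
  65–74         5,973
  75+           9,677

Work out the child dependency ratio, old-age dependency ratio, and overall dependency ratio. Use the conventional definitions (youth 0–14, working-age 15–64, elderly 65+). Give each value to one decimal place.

Youth dependency ratio: 23.4
Old-age dependency ratio: 33.1
Total dependency ratio: 56.4

0–14: 7,255 + 3,803 = 11,058
15–64: 5,098 + 10,111 + 7,659 + 11,358 + 7,304 + 5,816 = 47,346
65+: 5,973 + 9,677 = 15,650
Youth dependency ratio = 11,058 / 47,346 × 100 = 23.4
Old-age dependency ratio = 15,650 / 47,346 × 100 = 33.1
Total dependency ratio = (11,058 + 15,650) / 47,346 × 100 = 26,708 / 47,346 × 100 = 56.4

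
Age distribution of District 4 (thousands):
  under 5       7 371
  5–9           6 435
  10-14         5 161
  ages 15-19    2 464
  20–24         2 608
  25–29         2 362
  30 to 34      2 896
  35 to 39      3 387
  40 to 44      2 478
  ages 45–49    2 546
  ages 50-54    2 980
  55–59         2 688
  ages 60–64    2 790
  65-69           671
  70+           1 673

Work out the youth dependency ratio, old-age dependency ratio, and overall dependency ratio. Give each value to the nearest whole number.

0–14: 7 371 + 6 435 + 5 161 = 18 967
15–64: 2 464 + 2 608 + 2 362 + 2 896 + 3 387 + 2 478 + 2 546 + 2 980 + 2 688 + 2 790 = 27 199
65+: 671 + 1 673 = 2 344
Youth dependency ratio = 18 967 / 27 199 × 100 = 70
Old-age dependency ratio = 2 344 / 27 199 × 100 = 9
Total dependency ratio = (18 967 + 2 344) / 27 199 × 100 = 21 311 / 27 199 × 100 = 78

Youth dependency ratio: 70
Old-age dependency ratio: 9
Total dependency ratio: 78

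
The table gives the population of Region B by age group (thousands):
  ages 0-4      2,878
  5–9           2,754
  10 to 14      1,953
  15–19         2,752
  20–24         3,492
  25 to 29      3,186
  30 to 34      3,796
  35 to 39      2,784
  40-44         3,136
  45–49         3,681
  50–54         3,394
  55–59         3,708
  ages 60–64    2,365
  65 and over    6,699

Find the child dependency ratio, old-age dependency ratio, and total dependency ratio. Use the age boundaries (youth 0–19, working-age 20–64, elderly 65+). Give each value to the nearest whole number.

0–19: 2,878 + 2,754 + 1,953 + 2,752 = 10,337
20–64: 3,492 + 3,186 + 3,796 + 2,784 + 3,136 + 3,681 + 3,394 + 3,708 + 2,365 = 29,542
65+: 6,699
Youth dependency ratio = 10,337 / 29,542 × 100 = 35
Old-age dependency ratio = 6,699 / 29,542 × 100 = 23
Total dependency ratio = (10,337 + 6,699) / 29,542 × 100 = 17,036 / 29,542 × 100 = 58

Youth dependency ratio: 35
Old-age dependency ratio: 23
Total dependency ratio: 58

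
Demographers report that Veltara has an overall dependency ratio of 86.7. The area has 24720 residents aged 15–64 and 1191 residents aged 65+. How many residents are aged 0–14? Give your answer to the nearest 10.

Aged 0–14: 20240

Total dependency ratio = (youth + elderly) / working-age × 100
86.7 = (Y + 1191) / 24720 × 100
⇒ 20240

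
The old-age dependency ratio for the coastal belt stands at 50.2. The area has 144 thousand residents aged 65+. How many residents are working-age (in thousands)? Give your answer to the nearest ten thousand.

Working-age: 290

Old-age dependency ratio = elderly / working-age × 100
50.2 = 144 / W × 100
⇒ 290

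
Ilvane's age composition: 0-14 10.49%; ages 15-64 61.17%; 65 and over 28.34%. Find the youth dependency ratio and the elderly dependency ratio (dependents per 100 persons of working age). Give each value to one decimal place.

Youth dependency ratio = 10.49 / 61.17 × 100 = 17.1
Old-age dependency ratio = 28.34 / 61.17 × 100 = 46.3

Youth dependency ratio: 17.1
Old-age dependency ratio: 46.3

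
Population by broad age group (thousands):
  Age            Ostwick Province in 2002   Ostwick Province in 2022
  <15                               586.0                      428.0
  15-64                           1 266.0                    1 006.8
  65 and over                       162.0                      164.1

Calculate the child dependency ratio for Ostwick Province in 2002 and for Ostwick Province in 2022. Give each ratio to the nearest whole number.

Ostwick Province in 2002: 586.0 / 1 266.0 × 100 = 46
Ostwick Province in 2022: 428.0 / 1 006.8 × 100 = 43

Ostwick Province in 2002: 46
Ostwick Province in 2022: 43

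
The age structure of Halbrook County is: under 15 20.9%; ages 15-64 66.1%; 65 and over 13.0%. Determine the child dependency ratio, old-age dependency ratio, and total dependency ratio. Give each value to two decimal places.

Youth dependency ratio = 20.9 / 66.1 × 100 = 31.62
Old-age dependency ratio = 13.0 / 66.1 × 100 = 19.67
Total dependency ratio = (20.9 + 13.0) / 66.1 × 100 = 33.9 / 66.1 × 100 = 51.29

Youth dependency ratio: 31.62
Old-age dependency ratio: 19.67
Total dependency ratio: 51.29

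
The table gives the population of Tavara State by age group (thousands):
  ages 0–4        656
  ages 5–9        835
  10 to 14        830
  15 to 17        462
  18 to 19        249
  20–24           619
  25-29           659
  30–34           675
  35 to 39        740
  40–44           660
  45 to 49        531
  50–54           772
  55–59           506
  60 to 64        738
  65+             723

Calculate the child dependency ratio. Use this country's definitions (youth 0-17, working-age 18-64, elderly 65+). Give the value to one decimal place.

Youth dependency ratio: 45.3

0–17: 656 + 835 + 830 + 462 = 2,783
18–64: 249 + 619 + 659 + 675 + 740 + 660 + 531 + 772 + 506 + 738 = 6,149
65+: 723
Youth dependency ratio = 2,783 / 6,149 × 100 = 45.3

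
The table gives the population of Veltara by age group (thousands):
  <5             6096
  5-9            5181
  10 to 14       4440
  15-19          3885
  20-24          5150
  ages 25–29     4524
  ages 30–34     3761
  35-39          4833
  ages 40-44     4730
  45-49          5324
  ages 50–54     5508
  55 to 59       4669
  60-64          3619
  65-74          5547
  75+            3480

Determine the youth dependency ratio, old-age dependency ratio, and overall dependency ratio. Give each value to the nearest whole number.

0–14: 6096 + 5181 + 4440 = 15717
15–64: 3885 + 5150 + 4524 + 3761 + 4833 + 4730 + 5324 + 5508 + 4669 + 3619 = 46003
65+: 5547 + 3480 = 9027
Youth dependency ratio = 15717 / 46003 × 100 = 34
Old-age dependency ratio = 9027 / 46003 × 100 = 20
Total dependency ratio = (15717 + 9027) / 46003 × 100 = 24744 / 46003 × 100 = 54

Youth dependency ratio: 34
Old-age dependency ratio: 20
Total dependency ratio: 54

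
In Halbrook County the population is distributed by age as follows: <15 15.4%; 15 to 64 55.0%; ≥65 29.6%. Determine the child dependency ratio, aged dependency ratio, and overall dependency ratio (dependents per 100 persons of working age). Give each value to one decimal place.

Youth dependency ratio = 15.4 / 55.0 × 100 = 28.0
Old-age dependency ratio = 29.6 / 55.0 × 100 = 53.8
Total dependency ratio = (15.4 + 29.6) / 55.0 × 100 = 45.0 / 55.0 × 100 = 81.8

Youth dependency ratio: 28.0
Old-age dependency ratio: 53.8
Total dependency ratio: 81.8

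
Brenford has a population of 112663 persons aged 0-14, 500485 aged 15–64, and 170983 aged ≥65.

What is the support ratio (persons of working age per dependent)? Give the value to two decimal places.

Support ratio = 500485 / (112663 + 170983) = 500485 / 283646 = 1.76

Support ratio: 1.76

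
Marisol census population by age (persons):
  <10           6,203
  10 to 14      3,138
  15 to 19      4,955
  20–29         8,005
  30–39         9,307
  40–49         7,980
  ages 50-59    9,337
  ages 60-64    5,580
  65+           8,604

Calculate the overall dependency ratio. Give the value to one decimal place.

Total dependency ratio: 39.7

0–14: 6,203 + 3,138 = 9,341
15–64: 4,955 + 8,005 + 9,307 + 7,980 + 9,337 + 5,580 = 45,164
65+: 8,604
Total dependency ratio = (9,341 + 8,604) / 45,164 × 100 = 17,945 / 45,164 × 100 = 39.7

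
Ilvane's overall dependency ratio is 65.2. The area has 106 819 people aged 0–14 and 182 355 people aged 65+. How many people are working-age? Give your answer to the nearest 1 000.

Total dependency ratio = (youth + elderly) / working-age × 100
65.2 = (106 819 + 182 355) / W × 100
⇒ 444 000

Working-age: 444 000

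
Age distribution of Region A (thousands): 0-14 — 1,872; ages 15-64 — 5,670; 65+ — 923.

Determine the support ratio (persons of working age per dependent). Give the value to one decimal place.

Support ratio = 5,670 / (1,872 + 923) = 5,670 / 2,795 = 2.0

Support ratio: 2.0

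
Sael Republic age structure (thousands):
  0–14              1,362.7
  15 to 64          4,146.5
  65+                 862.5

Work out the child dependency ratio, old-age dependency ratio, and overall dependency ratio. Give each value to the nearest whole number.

Youth dependency ratio: 33
Old-age dependency ratio: 21
Total dependency ratio: 54

Youth dependency ratio = 1,362.7 / 4,146.5 × 100 = 33
Old-age dependency ratio = 862.5 / 4,146.5 × 100 = 21
Total dependency ratio = (1,362.7 + 862.5) / 4,146.5 × 100 = 2,225.2 / 4,146.5 × 100 = 54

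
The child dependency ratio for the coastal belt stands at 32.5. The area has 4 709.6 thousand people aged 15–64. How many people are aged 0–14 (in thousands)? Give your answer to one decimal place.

Youth dependency ratio = youth / working-age × 100
32.5 = Y / 4 709.6 × 100
⇒ 1 530.6

Aged 0–14: 1 530.6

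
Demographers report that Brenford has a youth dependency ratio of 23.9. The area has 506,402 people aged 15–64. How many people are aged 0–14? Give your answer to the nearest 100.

Aged 0–14: 121,000

Youth dependency ratio = youth / working-age × 100
23.9 = Y / 506,402 × 100
⇒ 121,000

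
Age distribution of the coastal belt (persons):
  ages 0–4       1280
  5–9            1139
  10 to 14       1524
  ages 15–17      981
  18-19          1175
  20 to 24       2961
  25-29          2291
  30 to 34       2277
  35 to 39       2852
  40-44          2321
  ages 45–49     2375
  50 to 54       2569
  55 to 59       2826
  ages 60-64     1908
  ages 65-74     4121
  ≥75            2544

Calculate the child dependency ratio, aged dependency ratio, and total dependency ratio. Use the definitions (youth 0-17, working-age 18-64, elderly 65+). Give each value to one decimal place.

0–17: 1280 + 1139 + 1524 + 981 = 4924
18–64: 1175 + 2961 + 2291 + 2277 + 2852 + 2321 + 2375 + 2569 + 2826 + 1908 = 23555
65+: 4121 + 2544 = 6665
Youth dependency ratio = 4924 / 23555 × 100 = 20.9
Old-age dependency ratio = 6665 / 23555 × 100 = 28.3
Total dependency ratio = (4924 + 6665) / 23555 × 100 = 11589 / 23555 × 100 = 49.2

Youth dependency ratio: 20.9
Old-age dependency ratio: 28.3
Total dependency ratio: 49.2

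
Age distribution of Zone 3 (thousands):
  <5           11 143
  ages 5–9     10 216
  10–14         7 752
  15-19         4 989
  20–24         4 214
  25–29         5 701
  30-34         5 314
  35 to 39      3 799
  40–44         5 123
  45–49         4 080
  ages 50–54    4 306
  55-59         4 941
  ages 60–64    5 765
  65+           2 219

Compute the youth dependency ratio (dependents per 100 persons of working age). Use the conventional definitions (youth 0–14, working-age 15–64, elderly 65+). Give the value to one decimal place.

0–14: 11 143 + 10 216 + 7 752 = 29 111
15–64: 4 989 + 4 214 + 5 701 + 5 314 + 3 799 + 5 123 + 4 080 + 4 306 + 4 941 + 5 765 = 48 232
65+: 2 219
Youth dependency ratio = 29 111 / 48 232 × 100 = 60.4

Youth dependency ratio: 60.4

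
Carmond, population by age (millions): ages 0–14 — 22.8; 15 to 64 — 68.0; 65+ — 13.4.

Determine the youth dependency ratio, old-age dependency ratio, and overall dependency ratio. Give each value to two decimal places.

Youth dependency ratio: 33.53
Old-age dependency ratio: 19.71
Total dependency ratio: 53.24

Youth dependency ratio = 22.8 / 68.0 × 100 = 33.53
Old-age dependency ratio = 13.4 / 68.0 × 100 = 19.71
Total dependency ratio = (22.8 + 13.4) / 68.0 × 100 = 36.2 / 68.0 × 100 = 53.24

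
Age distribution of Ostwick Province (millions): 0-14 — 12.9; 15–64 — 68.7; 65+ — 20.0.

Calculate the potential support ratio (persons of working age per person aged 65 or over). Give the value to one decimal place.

Potential support ratio = 68.7 / 20.0 = 3.4

Potential support ratio: 3.4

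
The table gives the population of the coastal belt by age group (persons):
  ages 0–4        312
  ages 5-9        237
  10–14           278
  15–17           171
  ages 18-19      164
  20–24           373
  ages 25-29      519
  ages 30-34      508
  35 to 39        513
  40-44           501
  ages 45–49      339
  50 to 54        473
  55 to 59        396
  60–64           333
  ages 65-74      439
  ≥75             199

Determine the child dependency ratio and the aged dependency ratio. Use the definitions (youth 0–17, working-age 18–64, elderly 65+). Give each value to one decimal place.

Youth dependency ratio: 24.2
Old-age dependency ratio: 15.5

0–17: 312 + 237 + 278 + 171 = 998
18–64: 164 + 373 + 519 + 508 + 513 + 501 + 339 + 473 + 396 + 333 = 4 119
65+: 439 + 199 = 638
Youth dependency ratio = 998 / 4 119 × 100 = 24.2
Old-age dependency ratio = 638 / 4 119 × 100 = 15.5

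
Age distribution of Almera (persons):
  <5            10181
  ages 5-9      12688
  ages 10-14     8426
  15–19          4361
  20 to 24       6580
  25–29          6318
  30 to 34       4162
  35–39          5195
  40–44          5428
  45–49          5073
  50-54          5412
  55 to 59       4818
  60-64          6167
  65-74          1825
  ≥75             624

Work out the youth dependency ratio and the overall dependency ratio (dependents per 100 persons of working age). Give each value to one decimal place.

0–14: 10181 + 12688 + 8426 = 31295
15–64: 4361 + 6580 + 6318 + 4162 + 5195 + 5428 + 5073 + 5412 + 4818 + 6167 = 53514
65+: 1825 + 624 = 2449
Youth dependency ratio = 31295 / 53514 × 100 = 58.5
Total dependency ratio = (31295 + 2449) / 53514 × 100 = 33744 / 53514 × 100 = 63.1

Youth dependency ratio: 58.5
Total dependency ratio: 63.1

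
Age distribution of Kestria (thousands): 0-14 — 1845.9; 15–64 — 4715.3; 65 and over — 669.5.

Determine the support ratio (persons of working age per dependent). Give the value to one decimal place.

Support ratio: 1.9

Support ratio = 4715.3 / (1845.9 + 669.5) = 4715.3 / 2515.4 = 1.9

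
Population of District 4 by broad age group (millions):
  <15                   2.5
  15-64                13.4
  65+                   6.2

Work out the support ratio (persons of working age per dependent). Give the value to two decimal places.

Support ratio = 13.4 / (2.5 + 6.2) = 13.4 / 8.7 = 1.54

Support ratio: 1.54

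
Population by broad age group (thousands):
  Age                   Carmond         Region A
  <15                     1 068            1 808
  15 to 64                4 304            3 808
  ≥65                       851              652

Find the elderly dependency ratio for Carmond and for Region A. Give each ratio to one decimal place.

Carmond: 851 / 4 304 × 100 = 19.8
Region A: 652 / 3 808 × 100 = 17.1

Carmond: 19.8
Region A: 17.1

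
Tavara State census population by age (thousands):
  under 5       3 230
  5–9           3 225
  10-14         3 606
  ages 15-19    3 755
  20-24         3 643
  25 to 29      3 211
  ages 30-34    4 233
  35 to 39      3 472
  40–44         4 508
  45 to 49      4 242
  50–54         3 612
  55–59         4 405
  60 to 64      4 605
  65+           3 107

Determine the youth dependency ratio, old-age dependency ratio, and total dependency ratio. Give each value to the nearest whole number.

0–14: 3 230 + 3 225 + 3 606 = 10 061
15–64: 3 755 + 3 643 + 3 211 + 4 233 + 3 472 + 4 508 + 4 242 + 3 612 + 4 405 + 4 605 = 39 686
65+: 3 107
Youth dependency ratio = 10 061 / 39 686 × 100 = 25
Old-age dependency ratio = 3 107 / 39 686 × 100 = 8
Total dependency ratio = (10 061 + 3 107) / 39 686 × 100 = 13 168 / 39 686 × 100 = 33

Youth dependency ratio: 25
Old-age dependency ratio: 8
Total dependency ratio: 33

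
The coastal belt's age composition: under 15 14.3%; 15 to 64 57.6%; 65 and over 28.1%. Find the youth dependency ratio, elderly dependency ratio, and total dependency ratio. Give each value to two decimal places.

Youth dependency ratio = 14.3 / 57.6 × 100 = 24.83
Old-age dependency ratio = 28.1 / 57.6 × 100 = 48.78
Total dependency ratio = (14.3 + 28.1) / 57.6 × 100 = 42.4 / 57.6 × 100 = 73.61

Youth dependency ratio: 24.83
Old-age dependency ratio: 48.78
Total dependency ratio: 73.61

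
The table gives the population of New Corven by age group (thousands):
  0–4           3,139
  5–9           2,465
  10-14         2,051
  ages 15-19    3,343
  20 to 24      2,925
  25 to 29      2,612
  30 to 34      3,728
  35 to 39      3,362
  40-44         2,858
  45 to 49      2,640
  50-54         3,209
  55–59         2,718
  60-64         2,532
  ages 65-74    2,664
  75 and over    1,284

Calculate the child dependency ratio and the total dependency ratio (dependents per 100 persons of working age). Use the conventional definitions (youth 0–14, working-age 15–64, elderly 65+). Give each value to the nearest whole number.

Youth dependency ratio: 26
Total dependency ratio: 39

0–14: 3,139 + 2,465 + 2,051 = 7,655
15–64: 3,343 + 2,925 + 2,612 + 3,728 + 3,362 + 2,858 + 2,640 + 3,209 + 2,718 + 2,532 = 29,927
65+: 2,664 + 1,284 = 3,948
Youth dependency ratio = 7,655 / 29,927 × 100 = 26
Total dependency ratio = (7,655 + 3,948) / 29,927 × 100 = 11,603 / 29,927 × 100 = 39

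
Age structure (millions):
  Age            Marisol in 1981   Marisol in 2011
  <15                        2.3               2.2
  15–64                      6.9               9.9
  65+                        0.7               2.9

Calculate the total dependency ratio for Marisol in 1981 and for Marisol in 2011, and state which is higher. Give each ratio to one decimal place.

Marisol in 1981: (2.3 + 0.7) / 6.9 × 100 = 3.0 / 6.9 × 100 = 43.5
Marisol in 2011: (2.2 + 2.9) / 9.9 × 100 = 5.1 / 9.9 × 100 = 51.5

Marisol in 1981: 43.5
Marisol in 2011: 51.5
Higher: Marisol in 2011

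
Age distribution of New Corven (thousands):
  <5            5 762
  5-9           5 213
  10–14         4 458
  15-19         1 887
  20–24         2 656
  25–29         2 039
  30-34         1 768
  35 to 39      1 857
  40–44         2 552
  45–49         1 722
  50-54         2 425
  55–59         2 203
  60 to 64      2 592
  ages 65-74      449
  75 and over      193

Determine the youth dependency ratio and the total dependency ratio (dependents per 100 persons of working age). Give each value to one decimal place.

Youth dependency ratio: 71.1
Total dependency ratio: 74.1

0–14: 5 762 + 5 213 + 4 458 = 15 433
15–64: 1 887 + 2 656 + 2 039 + 1 768 + 1 857 + 2 552 + 1 722 + 2 425 + 2 203 + 2 592 = 21 701
65+: 449 + 193 = 642
Youth dependency ratio = 15 433 / 21 701 × 100 = 71.1
Total dependency ratio = (15 433 + 642) / 21 701 × 100 = 16 075 / 21 701 × 100 = 74.1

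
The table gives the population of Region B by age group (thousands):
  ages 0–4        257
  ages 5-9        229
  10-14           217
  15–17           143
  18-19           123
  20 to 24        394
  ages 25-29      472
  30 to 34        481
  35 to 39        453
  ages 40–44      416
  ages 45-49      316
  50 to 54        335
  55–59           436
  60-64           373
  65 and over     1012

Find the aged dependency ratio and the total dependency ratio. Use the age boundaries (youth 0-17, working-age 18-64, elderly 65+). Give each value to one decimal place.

0–17: 257 + 229 + 217 + 143 = 846
18–64: 123 + 394 + 472 + 481 + 453 + 416 + 316 + 335 + 436 + 373 = 3799
65+: 1012
Old-age dependency ratio = 1012 / 3799 × 100 = 26.6
Total dependency ratio = (846 + 1012) / 3799 × 100 = 1858 / 3799 × 100 = 48.9

Old-age dependency ratio: 26.6
Total dependency ratio: 48.9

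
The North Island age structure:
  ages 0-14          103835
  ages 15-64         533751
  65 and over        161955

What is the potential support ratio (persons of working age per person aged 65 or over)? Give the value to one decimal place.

Potential support ratio: 3.3

Potential support ratio = 533751 / 161955 = 3.3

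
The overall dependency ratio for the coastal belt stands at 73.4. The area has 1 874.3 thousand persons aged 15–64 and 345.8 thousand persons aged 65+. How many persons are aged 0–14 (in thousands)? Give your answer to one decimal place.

Aged 0–14: 1 029.9

Total dependency ratio = (youth + elderly) / working-age × 100
73.4 = (Y + 345.8) / 1 874.3 × 100
⇒ 1 029.9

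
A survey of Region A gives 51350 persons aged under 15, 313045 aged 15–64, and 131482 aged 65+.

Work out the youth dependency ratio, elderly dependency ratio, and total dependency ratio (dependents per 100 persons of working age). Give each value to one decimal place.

Youth dependency ratio: 16.4
Old-age dependency ratio: 42.0
Total dependency ratio: 58.4

Youth dependency ratio = 51350 / 313045 × 100 = 16.4
Old-age dependency ratio = 131482 / 313045 × 100 = 42.0
Total dependency ratio = (51350 + 131482) / 313045 × 100 = 182832 / 313045 × 100 = 58.4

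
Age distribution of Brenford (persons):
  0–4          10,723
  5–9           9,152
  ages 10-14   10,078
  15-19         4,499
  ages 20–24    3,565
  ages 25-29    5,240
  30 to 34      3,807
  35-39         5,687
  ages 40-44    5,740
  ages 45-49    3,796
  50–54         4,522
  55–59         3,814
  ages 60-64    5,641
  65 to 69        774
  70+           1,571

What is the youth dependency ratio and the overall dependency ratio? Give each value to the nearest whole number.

Youth dependency ratio: 65
Total dependency ratio: 70

0–14: 10,723 + 9,152 + 10,078 = 29,953
15–64: 4,499 + 3,565 + 5,240 + 3,807 + 5,687 + 5,740 + 3,796 + 4,522 + 3,814 + 5,641 = 46,311
65+: 774 + 1,571 = 2,345
Youth dependency ratio = 29,953 / 46,311 × 100 = 65
Total dependency ratio = (29,953 + 2,345) / 46,311 × 100 = 32,298 / 46,311 × 100 = 70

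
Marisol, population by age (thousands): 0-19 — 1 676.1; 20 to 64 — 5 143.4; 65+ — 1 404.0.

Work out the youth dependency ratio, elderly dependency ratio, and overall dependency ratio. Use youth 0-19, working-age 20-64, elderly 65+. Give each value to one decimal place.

Youth dependency ratio = 1 676.1 / 5 143.4 × 100 = 32.6
Old-age dependency ratio = 1 404.0 / 5 143.4 × 100 = 27.3
Total dependency ratio = (1 676.1 + 1 404.0) / 5 143.4 × 100 = 3 080.1 / 5 143.4 × 100 = 59.9

Youth dependency ratio: 32.6
Old-age dependency ratio: 27.3
Total dependency ratio: 59.9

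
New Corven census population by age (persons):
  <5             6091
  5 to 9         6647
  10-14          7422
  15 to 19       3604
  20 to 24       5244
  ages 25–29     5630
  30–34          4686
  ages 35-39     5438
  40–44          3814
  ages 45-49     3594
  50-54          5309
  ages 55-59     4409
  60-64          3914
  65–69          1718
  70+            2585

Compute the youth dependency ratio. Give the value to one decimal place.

Youth dependency ratio: 44.2

0–14: 6091 + 6647 + 7422 = 20160
15–64: 3604 + 5244 + 5630 + 4686 + 5438 + 3814 + 3594 + 5309 + 4409 + 3914 = 45642
65+: 1718 + 2585 = 4303
Youth dependency ratio = 20160 / 45642 × 100 = 44.2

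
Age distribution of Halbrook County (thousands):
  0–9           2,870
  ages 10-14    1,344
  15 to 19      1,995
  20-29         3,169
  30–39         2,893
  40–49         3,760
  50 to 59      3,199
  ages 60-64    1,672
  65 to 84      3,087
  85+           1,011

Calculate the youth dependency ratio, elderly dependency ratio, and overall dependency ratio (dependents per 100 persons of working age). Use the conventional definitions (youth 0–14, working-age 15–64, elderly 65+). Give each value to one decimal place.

0–14: 2,870 + 1,344 = 4,214
15–64: 1,995 + 3,169 + 2,893 + 3,760 + 3,199 + 1,672 = 16,688
65+: 3,087 + 1,011 = 4,098
Youth dependency ratio = 4,214 / 16,688 × 100 = 25.3
Old-age dependency ratio = 4,098 / 16,688 × 100 = 24.6
Total dependency ratio = (4,214 + 4,098) / 16,688 × 100 = 8,312 / 16,688 × 100 = 49.8

Youth dependency ratio: 25.3
Old-age dependency ratio: 24.6
Total dependency ratio: 49.8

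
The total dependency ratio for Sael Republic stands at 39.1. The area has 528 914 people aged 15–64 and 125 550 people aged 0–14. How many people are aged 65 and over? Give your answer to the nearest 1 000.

Aged 65 and over: 81 000

Total dependency ratio = (youth + elderly) / working-age × 100
39.1 = (125 550 + E) / 528 914 × 100
⇒ 81 000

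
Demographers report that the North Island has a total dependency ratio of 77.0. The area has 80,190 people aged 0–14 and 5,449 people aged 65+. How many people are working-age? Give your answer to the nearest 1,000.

Working-age: 111,000

Total dependency ratio = (youth + elderly) / working-age × 100
77.0 = (80,190 + 5,449) / W × 100
⇒ 111,000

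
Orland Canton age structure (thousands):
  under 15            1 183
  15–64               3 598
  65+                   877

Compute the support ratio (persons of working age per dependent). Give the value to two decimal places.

Support ratio = 3 598 / (1 183 + 877) = 3 598 / 2 060 = 1.75

Support ratio: 1.75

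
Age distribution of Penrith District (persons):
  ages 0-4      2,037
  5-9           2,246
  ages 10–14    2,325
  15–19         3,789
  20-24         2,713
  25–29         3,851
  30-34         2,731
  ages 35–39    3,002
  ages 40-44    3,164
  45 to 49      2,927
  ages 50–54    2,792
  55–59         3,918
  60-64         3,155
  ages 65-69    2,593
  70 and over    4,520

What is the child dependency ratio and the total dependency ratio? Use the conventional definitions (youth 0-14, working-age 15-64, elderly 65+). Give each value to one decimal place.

Youth dependency ratio: 20.6
Total dependency ratio: 42.8

0–14: 2,037 + 2,246 + 2,325 = 6,608
15–64: 3,789 + 2,713 + 3,851 + 2,731 + 3,002 + 3,164 + 2,927 + 2,792 + 3,918 + 3,155 = 32,042
65+: 2,593 + 4,520 = 7,113
Youth dependency ratio = 6,608 / 32,042 × 100 = 20.6
Total dependency ratio = (6,608 + 7,113) / 32,042 × 100 = 13,721 / 32,042 × 100 = 42.8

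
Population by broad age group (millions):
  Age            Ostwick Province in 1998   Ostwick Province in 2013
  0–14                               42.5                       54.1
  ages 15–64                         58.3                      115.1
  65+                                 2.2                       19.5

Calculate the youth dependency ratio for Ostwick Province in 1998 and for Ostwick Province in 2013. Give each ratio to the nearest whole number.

Ostwick Province in 1998: 73
Ostwick Province in 2013: 47

Ostwick Province in 1998: 42.5 / 58.3 × 100 = 73
Ostwick Province in 2013: 54.1 / 115.1 × 100 = 47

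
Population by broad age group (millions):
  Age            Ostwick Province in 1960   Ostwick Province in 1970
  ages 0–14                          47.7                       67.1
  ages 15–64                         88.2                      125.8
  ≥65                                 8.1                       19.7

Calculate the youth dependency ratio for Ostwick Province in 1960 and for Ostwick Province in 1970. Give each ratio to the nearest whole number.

Ostwick Province in 1960: 54
Ostwick Province in 1970: 53

Ostwick Province in 1960: 47.7 / 88.2 × 100 = 54
Ostwick Province in 1970: 67.1 / 125.8 × 100 = 53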